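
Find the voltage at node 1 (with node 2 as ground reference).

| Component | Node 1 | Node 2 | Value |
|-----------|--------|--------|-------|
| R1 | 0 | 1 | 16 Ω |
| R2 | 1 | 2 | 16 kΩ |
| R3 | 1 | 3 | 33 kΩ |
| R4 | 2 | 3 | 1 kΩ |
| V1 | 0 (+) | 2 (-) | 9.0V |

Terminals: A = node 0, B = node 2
Nodal analysis, taking node 2 as the 0 V reference.
Source V1 fixes V_0 = 9 V.
KCL at each unknown node (sum of currents leaving = 0; resistances in Ω):
  Node 1: (V_1 - 9)/16 + (V_1 - 0)/16000 + (V_1 - V_3)/33000 = 0
  Node 3: (V_3 - V_1)/33000 + (V_3 - 0)/1000 = 0
Collecting terms (coefficients in siemens):
  0.06259·V_1 - 0.0000303·V_3 = 0.5625
  0.00103·V_3 - 0.0000303·V_1 = 0
Determinant D = (0.06259)(0.00103) - (-0.0000303)(-0.0000303) = 0.00006449
V_1 = [(0.5625)(0.00103) - (-0.0000303)(0)]/D = 8.987 V
V_3 = [(0.06259)(0) - (0.5625)(-0.0000303)]/D = 0.2643 V
The requested potential is V_1 = 8.987 V.

Final answer: V_1 = 8.987 V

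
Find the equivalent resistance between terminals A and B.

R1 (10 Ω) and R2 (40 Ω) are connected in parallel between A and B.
Reduce the network between node 0 (A) and node 1 (B) by series/parallel combination:
  Rp1 = R1 ‖ R2 (parallel, both between nodes 0 and 1) = 1/(1/10 + 1/40) = 8 Ω
R_eq = 8 Ω

Final answer: 8 Ω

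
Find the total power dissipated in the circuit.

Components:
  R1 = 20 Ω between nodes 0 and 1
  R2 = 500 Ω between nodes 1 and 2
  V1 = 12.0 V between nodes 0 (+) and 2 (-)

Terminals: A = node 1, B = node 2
Nodal analysis, taking node 2 as the 0 V reference.
Source V1 fixes V_0 = 12 V.
KCL at each unknown node (sum of currents leaving = 0; resistances in Ω):
  Node 1: (V_1 - 12)/20 + (V_1 - 0)/500 = 0
Collecting terms: 0.052 × V_1 = 0.6  =>  V_1 = 11.54 V
Power in each resistor, P = (ΔV)²/R:
  P_R1 = (12 - 11.54)²/20 = 0.01065 W
  P_R2 = (11.54 - 0)²/500 = 0.2663 W
P_total = P_R1 + P_R2 = 0.2769 W

Final answer: 0.2769 W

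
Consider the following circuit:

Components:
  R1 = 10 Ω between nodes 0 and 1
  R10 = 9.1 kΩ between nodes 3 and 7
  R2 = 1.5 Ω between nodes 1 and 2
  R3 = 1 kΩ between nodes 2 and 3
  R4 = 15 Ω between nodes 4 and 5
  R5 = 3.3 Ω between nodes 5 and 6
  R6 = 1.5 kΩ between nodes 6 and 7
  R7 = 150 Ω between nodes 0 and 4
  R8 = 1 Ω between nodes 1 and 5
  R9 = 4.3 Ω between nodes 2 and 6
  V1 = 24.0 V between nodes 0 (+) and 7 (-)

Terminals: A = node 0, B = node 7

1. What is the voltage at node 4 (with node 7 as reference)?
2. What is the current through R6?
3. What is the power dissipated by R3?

Nodal analysis, taking node 7 as the 0 V reference.
Source V1 fixes V_0 = 24 V.
KCL at each unknown node (sum of currents leaving = 0; resistances in Ω):
  Node 1: (V_1 - 24)/10 + (V_1 - V_2)/1.5 + (V_1 - V_5)/1 = 0
  Node 2: (V_2 - V_1)/1.5 + (V_2 - V_3)/1000 + (V_2 - V_6)/4.3 = 0
  Node 3: (V_3 - V_2)/1000 + (V_3 - 0)/9100 = 0
  Node 4: (V_4 - V_5)/15 + (V_4 - 24)/150 = 0
  Node 5: (V_5 - V_4)/15 + (V_5 - V_6)/3.3 + (V_5 - V_1)/1 = 0
  Node 6: (V_6 - V_5)/3.3 + (V_6 - 0)/1500 + (V_6 - V_2)/4.3 = 0
Collecting terms (coefficients in siemens):
  1.767·V_1 - 0.6667·V_2 - 1·V_5 = 2.4
  0.9002·V_2 - 0.6667·V_1 - 0.001·V_3 - 0.2326·V_6 = 0
  0.00111·V_3 - 0.001·V_2 = 0
  0.07333·V_4 - 0.06667·V_5 = 0.16
  1.37·V_5 - 1·V_1 - 0.06667·V_4 - 0.303·V_6 = 0
  0.5363·V_6 - 0.2326·V_2 - 0.303·V_5 = 0
Solving these 6 simultaneous equations (Gaussian elimination) gives:
  V_1 = 23.83 V, V_2 = 23.82 V, V_3 = 21.46 V, V_4 = 23.84 V
  V_5 = 23.82 V, V_6 = 23.79 V
Part 1:
  Read off the nodal solution: V_4 = 23.84 V
Part 2:
  I_R6 = (V_6 - V_7)/R6 = (23.79 - 0)/1500 = 0.01586 A
  Magnitude: I_R6 = 0.01586 A
Part 3:
  I_R3 = (V_2 - V_3)/R3 = (23.82 - 21.46)/1000 = 0.002358 A
  P_R3 = I_R3² × R3 = (0.002358)² × 1000 = 0.00556 W

Final answers:
1. V_4 = 23.84 V
2. I_R6 = 0.01586 A
3. P_R3 = 0.00556 W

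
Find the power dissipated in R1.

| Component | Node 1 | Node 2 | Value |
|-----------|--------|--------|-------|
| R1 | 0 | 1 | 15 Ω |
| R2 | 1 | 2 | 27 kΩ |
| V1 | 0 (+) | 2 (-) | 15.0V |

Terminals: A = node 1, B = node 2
Nodal analysis, taking node 2 as the 0 V reference.
Source V1 fixes V_0 = 15 V.
KCL at each unknown node (sum of currents leaving = 0; resistances in Ω):
  Node 1: (V_1 - 15)/15 + (V_1 - 0)/27000 = 0
Collecting terms: 0.0667 × V_1 = 1  =>  V_1 = 14.99 V
I_R1 = (V_0 - V_1)/R1 = (15 - 14.99)/15 = 0.0005552 A
P_R1 = I_R1² × R1 = (0.0005552)² × 15 = 0.000004624 W

Final answer: 4.624e-06 W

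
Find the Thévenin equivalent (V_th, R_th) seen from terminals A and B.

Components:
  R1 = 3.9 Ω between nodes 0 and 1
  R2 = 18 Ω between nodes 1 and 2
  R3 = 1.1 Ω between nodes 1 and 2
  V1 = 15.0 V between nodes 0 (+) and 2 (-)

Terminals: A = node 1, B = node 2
Step 1 — V_th is the open-circuit voltage V_A - V_B (nothing connected across the terminals).
Nodal analysis, taking node 2 as the 0 V reference.
Source V1 fixes V_0 = 15 V.
KCL at each unknown node (sum of currents leaving = 0; resistances in Ω):
  Node 1: (V_1 - 15)/3.9 + (V_1 - 0)/18 + (V_1 - 0)/1.1 = 0
Collecting terms: 1.221 × V_1 = 3.846  =>  V_1 = 3.15 V
V_th = V_1 - V_2 = 3.15 - 0 = 3.15 V
Step 2 — R_th: zero the source — replace V1 by a short circuit (node 2 merges into node 0) — and find the resistance seen between A (node 1) and B (node 0).
Reduce the network between node 1 (A) and node 0 (B) by series/parallel combination:
  Rp1 = R1 ‖ R2 ‖ R3 (parallel, all between nodes 0 and 1) = 1/(1/3.9 + 1/18 + 1/1.1) = 0.819 Ω
R_th = 0.819 Ω

Final answer: V_th = 3.15 V, R_th = 0.819 Ω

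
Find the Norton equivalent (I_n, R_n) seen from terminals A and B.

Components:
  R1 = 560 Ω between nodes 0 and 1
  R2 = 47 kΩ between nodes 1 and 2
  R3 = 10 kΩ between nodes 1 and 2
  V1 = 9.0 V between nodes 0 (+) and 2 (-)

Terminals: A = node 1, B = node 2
Find the Thévenin equivalent first; then I_n = V_th/R_th and R_n = R_th.
Step 1 — V_th is the open-circuit voltage V_A - V_B (nothing connected across the terminals).
Nodal analysis, taking node 2 as the 0 V reference.
Source V1 fixes V_0 = 9 V.
KCL at each unknown node (sum of currents leaving = 0; resistances in Ω):
  Node 1: (V_1 - 9)/560 + (V_1 - 0)/47000 + (V_1 - 0)/10000 = 0
Collecting terms: 0.001907 × V_1 = 0.01607  =>  V_1 = 8.428 V
V_th = V_1 - V_2 = 8.428 - 0 = 8.428 V
Step 2 — R_th: zero the source — replace V1 by a short circuit (node 2 merges into node 0) — and find the resistance seen between A (node 1) and B (node 0).
Reduce the network between node 1 (A) and node 0 (B) by series/parallel combination:
  Rp1 = R1 ‖ R2 ‖ R3 (parallel, all between nodes 0 and 1) = 1/(1/560 + 1/47000 + 1/10000) = 524.4 Ω
R_th = 524.4 Ω
I_n = V_th/R_th = 8.428/524.4 = 0.01607 A, and R_n = R_th = 524.4 Ω

Final answer: I_n = 0.01607 A, R_n = 524.4 Ω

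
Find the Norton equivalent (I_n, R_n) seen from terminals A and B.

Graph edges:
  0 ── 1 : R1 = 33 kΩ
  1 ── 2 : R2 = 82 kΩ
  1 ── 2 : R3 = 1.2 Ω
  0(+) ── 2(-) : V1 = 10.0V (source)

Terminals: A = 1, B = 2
Find the Thévenin equivalent first; then I_n = V_th/R_th and R_n = R_th.
Step 1 — V_th is the open-circuit voltage V_A - V_B (nothing connected across the terminals).
Nodal analysis, taking node 2 as the 0 V reference.
Source V1 fixes V_0 = 10 V.
KCL at each unknown node (sum of currents leaving = 0; resistances in Ω):
  Node 1: (V_1 - 10)/33000 + (V_1 - 0)/82000 + (V_1 - 0)/1.2 = 0
Collecting terms: 0.8334 × V_1 = 0.000303  =>  V_1 = 0.0003636 V
V_th = V_1 - V_2 = 0.0003636 - 0 = 0.0003636 V
Step 2 — R_th: zero the source — replace V1 by a short circuit (node 2 merges into node 0) — and find the resistance seen between A (node 1) and B (node 0).
Reduce the network between node 1 (A) and node 0 (B) by series/parallel combination:
  Rp1 = R1 ‖ R2 ‖ R3 (parallel, all between nodes 0 and 1) = 1/(1/33000 + 1/82000 + 1/1.2) = 1.2 Ω
R_th = 1.2 Ω
I_n = V_th/R_th = 0.0003636/1.2 = 0.000303 A, and R_n = R_th = 1.2 Ω

Final answer: I_n = 0.000303 A, R_n = 1.2 Ω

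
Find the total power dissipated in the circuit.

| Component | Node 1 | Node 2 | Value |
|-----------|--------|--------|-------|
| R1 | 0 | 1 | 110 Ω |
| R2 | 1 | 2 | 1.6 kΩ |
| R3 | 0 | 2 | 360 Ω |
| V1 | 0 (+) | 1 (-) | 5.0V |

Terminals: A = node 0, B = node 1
Nodal analysis, taking node 1 as the 0 V reference.
Source V1 fixes V_0 = 5 V.
KCL at each unknown node (sum of currents leaving = 0; resistances in Ω):
  Node 2: (V_2 - 0)/1600 + (V_2 - 5)/360 = 0
Collecting terms: 0.003403 × V_2 = 0.01389  =>  V_2 = 4.082 V
Power in each resistor, P = (ΔV)²/R:
  P_R1 = (5 - 0)²/110 = 0.2273 W
  P_R2 = (0 - 4.082)²/1600 = 0.01041 W
  P_R3 = (5 - 4.082)²/360 = 0.002343 W
P_total = P_R1 + P_R2 + P_R3 = 0.24 W

Final answer: 0.24 W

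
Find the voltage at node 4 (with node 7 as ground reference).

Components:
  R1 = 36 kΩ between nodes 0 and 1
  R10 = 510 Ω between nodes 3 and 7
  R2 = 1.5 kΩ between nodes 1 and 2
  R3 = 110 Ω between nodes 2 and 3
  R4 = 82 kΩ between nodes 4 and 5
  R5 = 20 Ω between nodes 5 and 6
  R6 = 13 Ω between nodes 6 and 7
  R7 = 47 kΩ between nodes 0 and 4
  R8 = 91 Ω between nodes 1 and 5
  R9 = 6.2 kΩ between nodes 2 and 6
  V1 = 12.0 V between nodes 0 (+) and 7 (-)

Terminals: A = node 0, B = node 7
Nodal analysis, taking node 7 as the 0 V reference.
Source V1 fixes V_0 = 12 V.
KCL at each unknown node (sum of currents leaving = 0; resistances in Ω):
  Node 1: (V_1 - 12)/36000 + (V_1 - V_2)/1500 + (V_1 - V_5)/91 = 0
  Node 2: (V_2 - V_1)/1500 + (V_2 - V_3)/110 + (V_2 - V_6)/6200 = 0
  Node 3: (V_3 - V_2)/110 + (V_3 - 0)/510 = 0
  Node 4: (V_4 - V_5)/82000 + (V_4 - 12)/47000 = 0
  Node 5: (V_5 - V_4)/82000 + (V_5 - V_6)/20 + (V_5 - V_1)/91 = 0
  Node 6: (V_6 - V_5)/20 + (V_6 - 0)/13 + (V_6 - V_2)/6200 = 0
Collecting terms (coefficients in siemens):
  0.01168·V_1 - 0.0006667·V_2 - 0.01099·V_5 = 0.0003333
  0.009919·V_2 - 0.0006667·V_1 - 0.009091·V_3 - 0.0001613·V_6 = 0
  0.01105·V_3 - 0.009091·V_2 = 0
  0.00003347·V_4 - 0.0000122·V_5 = 0.0002553
  0.061·V_5 - 0.01099·V_1 - 0.0000122·V_4 - 0.05·V_6 = 0
  0.1271·V_6 - 0.0001613·V_2 - 0.05·V_5 = 0
Solving these 6 simultaneous equations (Gaussian elimination) gives:
  V_1 = 0.04179 V, V_2 = 0.01176 V, V_3 = 0.009675 V, V_4 = 7.633 V
  V_5 = 0.01338 V, V_6 = 0.00528 V
The requested potential is V_4 = 7.633 V.

Final answer: V_4 = 7.633 V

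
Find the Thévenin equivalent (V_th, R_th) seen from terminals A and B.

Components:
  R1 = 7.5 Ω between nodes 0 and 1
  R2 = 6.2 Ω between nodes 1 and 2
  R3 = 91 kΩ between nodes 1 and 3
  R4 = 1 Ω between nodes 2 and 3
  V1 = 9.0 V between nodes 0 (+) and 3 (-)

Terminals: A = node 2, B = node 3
Step 1 — V_th is the open-circuit voltage V_A - V_B (nothing connected across the terminals).
Nodal analysis, taking node 3 as the 0 V reference.
Source V1 fixes V_0 = 9 V.
KCL at each unknown node (sum of currents leaving = 0; resistances in Ω):
  Node 1: (V_1 - 9)/7.5 + (V_1 - V_2)/6.2 + (V_1 - 0)/91000 = 0
  Node 2: (V_2 - V_1)/6.2 + (V_2 - 0)/1 = 0
Collecting terms (coefficients in siemens):
  0.2946·V_1 - 0.1613·V_2 = 1.2
  1.161·V_2 - 0.1613·V_1 = 0
Determinant D = (0.2946)(1.161) - (-0.1613)(-0.1613) = 0.3161
V_1 = [(1.2)(1.161) - (-0.1613)(0)]/D = 4.408 V
V_2 = [(0.2946)(0) - (1.2)(-0.1613)]/D = 0.6122 V
V_th = V_2 - V_3 = 0.6122 - 0 = 0.6122 V
Step 2 — R_th: zero the source — replace V1 by a short circuit (node 3 merges into node 0) — and find the resistance seen between A (node 2) and B (node 0).
Reduce the network between node 2 (A) and node 0 (B) by series/parallel combination:
  Rp1 = R1 ‖ R3 (parallel, both between nodes 0 and 1) = 1/(1/7.5 + 1/91000) = 7.499 Ω
  Rs1 = R2 + Rp1 (series, joined only at node 1) = 6.2 + 7.499 = 13.7 Ω
  Rp2 = R4 ‖ Rs1 (parallel, both between nodes 0 and 2) = 1/(1/1 + 1/13.7) = 0.932 Ω
R_th = 0.932 Ω

Final answer: V_th = 0.6122 V, R_th = 0.932 Ω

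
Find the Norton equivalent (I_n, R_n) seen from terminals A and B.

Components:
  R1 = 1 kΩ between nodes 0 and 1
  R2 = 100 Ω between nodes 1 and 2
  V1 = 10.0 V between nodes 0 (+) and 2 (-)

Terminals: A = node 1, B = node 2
Find the Thévenin equivalent first; then I_n = V_th/R_th and R_n = R_th.
Step 1 — V_th is the open-circuit voltage V_A - V_B (nothing connected across the terminals).
Nodal analysis, taking node 2 as the 0 V reference.
Source V1 fixes V_0 = 10 V.
KCL at each unknown node (sum of currents leaving = 0; resistances in Ω):
  Node 1: (V_1 - 10)/1000 + (V_1 - 0)/100 = 0
Collecting terms: 0.011 × V_1 = 0.01  =>  V_1 = 0.9091 V
V_th = V_1 - V_2 = 0.9091 - 0 = 0.9091 V
Step 2 — R_th: zero the source — replace V1 by a short circuit (node 2 merges into node 0) — and find the resistance seen between A (node 1) and B (node 0).
Reduce the network between node 1 (A) and node 0 (B) by series/parallel combination:
  Rp1 = R1 ‖ R2 (parallel, both between nodes 0 and 1) = 1/(1/1000 + 1/100) = 90.91 Ω
R_th = 90.91 Ω
I_n = V_th/R_th = 0.9091/90.91 = 0.01 A, and R_n = R_th = 90.91 Ω

Final answer: I_n = 0.01 A, R_n = 90.91 Ω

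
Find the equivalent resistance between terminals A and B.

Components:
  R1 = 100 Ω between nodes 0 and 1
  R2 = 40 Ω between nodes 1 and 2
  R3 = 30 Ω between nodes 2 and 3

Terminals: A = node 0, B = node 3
Reduce the network between node 0 (A) and node 3 (B) by series/parallel combination:
  Rs1 = R1 + R2 (series, joined only at node 1) = 100 + 40 = 140 Ω
  Rs2 = R3 + Rs1 (series, joined only at node 2) = 30 + 140 = 170 Ω
R_eq = 170 Ω

Final answer: 170 Ω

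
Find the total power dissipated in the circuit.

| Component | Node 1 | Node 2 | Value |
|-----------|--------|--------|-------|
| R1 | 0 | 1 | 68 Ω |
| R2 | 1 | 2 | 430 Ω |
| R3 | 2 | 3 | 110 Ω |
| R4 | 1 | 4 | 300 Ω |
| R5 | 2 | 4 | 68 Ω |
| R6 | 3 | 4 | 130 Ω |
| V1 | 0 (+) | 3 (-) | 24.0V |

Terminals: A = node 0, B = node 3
Nodal analysis, taking node 3 as the 0 V reference.
Source V1 fixes V_0 = 24 V.
KCL at each unknown node (sum of currents leaving = 0; resistances in Ω):
  Node 1: (V_1 - 24)/68 + (V_1 - V_2)/430 + (V_1 - V_4)/300 = 0
  Node 2: (V_2 - V_1)/430 + (V_2 - 0)/110 + (V_2 - V_4)/68 = 0
  Node 4: (V_4 - V_1)/300 + (V_4 - V_2)/68 + (V_4 - 0)/130 = 0
Collecting terms (coefficients in siemens):
  0.02036·V_1 - 0.002326·V_2 - 0.003333·V_4 = 0.3529
  0.02612·V_2 - 0.002326·V_1 - 0.01471·V_4 = 0
  0.02573·V_4 - 0.003333·V_1 - 0.01471·V_2 = 0
Solving these 3 simultaneous equations (Gaussian elimination) gives:
  V_1 = 18.65 V, V_2 = 4.454 V, V_4 = 4.961 V
Power in each resistor, P = (ΔV)²/R:
  P_R1 = (24 - 18.65)²/68 = 0.4207 W
  P_R2 = (18.65 - 4.454)²/430 = 0.4688 W
  P_R3 = (4.454 - 0)²/110 = 0.1803 W
  P_R4 = (18.65 - 4.961)²/300 = 0.6247 W
  P_R5 = (4.454 - 4.961)²/68 = 0.003793 W
  P_R6 = (0 - 4.961)²/130 = 0.1894 W
P_total = P_R1 + P_R2 + P_R3 + P_R4 + P_R5 + P_R6 = 1.888 W

Final answer: 1.888 W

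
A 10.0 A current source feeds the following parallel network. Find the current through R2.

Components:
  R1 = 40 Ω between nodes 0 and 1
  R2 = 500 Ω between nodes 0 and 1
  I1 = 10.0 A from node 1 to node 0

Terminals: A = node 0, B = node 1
All resistors sit directly between nodes 0 and 1, so they are in parallel and share one voltage V; the full source current 10 A splits among them.
1/R_par = 1/40 + 1/500 = 0.027 S  =>  R_par = 37.04 Ω
V = I × R_par = 10 × 37.04 = 370.4 V
I_R2 = V/R2 = 370.4/500 = 0.7407 A

Final answer: 0.7407 A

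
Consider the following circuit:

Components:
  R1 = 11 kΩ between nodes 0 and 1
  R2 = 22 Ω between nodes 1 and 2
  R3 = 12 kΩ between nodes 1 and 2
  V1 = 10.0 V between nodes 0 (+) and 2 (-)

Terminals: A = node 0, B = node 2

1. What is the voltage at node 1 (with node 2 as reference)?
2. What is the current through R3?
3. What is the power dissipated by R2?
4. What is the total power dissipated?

Nodal analysis, taking node 2 as the 0 V reference.
Source V1 fixes V_0 = 10 V.
KCL at each unknown node (sum of currents leaving = 0; resistances in Ω):
  Node 1: (V_1 - 10)/11000 + (V_1 - 0)/22 + (V_1 - 0)/12000 = 0
Collecting terms: 0.04563 × V_1 = 0.0009091  =>  V_1 = 0.01992 V
Part 1:
  Read off the nodal solution: V_1 = 0.01992 V
Part 2:
  I_R3 = (V_1 - V_2)/R3 = (0.01992 - 0)/12000 = 0.00000166 A
  Magnitude: I_R3 = 0.00000166 A
Part 3:
  I_R2 = (V_1 - V_2)/R2 = (0.01992 - 0)/22 = 0.0009056 A
  P_R2 = I_R2² × R2 = (0.0009056)² × 22 = 0.00001804 W
Part 4:
  Power in each resistor, P = (ΔV)²/R:
    P_R1 = (10 - 0.01992)²/11000 = 0.009055 W
    P_R2 = (0.01992 - 0)²/22 = 0.00001804 W
    P_R3 = (0.01992 - 0)²/12000 = 0.00000003308 W
  P_total = P_R1 + P_R2 + P_R3 = 0.009073 W

Final answers:
1. V_1 = 0.01992 V
2. I_R3 = 1.66e-06 A
3. P_R2 = 1.804e-05 W
4. P_total = 0.009073 W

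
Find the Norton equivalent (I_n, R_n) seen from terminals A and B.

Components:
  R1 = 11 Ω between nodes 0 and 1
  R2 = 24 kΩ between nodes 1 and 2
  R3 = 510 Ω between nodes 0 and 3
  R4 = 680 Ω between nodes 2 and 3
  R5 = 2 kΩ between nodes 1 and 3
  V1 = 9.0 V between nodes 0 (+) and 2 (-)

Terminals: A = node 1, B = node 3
Find the Thévenin equivalent first; then I_n = V_th/R_th and R_n = R_th.
Step 1 — V_th is the open-circuit voltage V_A - V_B (nothing connected across the terminals).
Nodal analysis, taking node 2 as the 0 V reference.
Source V1 fixes V_0 = 9 V.
KCL at each unknown node (sum of currents leaving = 0; resistances in Ω):
  Node 1: (V_1 - 9)/11 + (V_1 - 0)/24000 + (V_1 - V_3)/2000 = 0
  Node 3: (V_3 - 9)/510 + (V_3 - 0)/680 + (V_3 - V_1)/2000 = 0
Collecting terms (coefficients in siemens):
  0.09145·V_1 - 0.0005·V_3 = 0.8182
  0.003931·V_3 - 0.0005·V_1 = 0.01765
Determinant D = (0.09145)(0.003931) - (-0.0005)(-0.0005) = 0.0003593
V_1 = [(0.8182)(0.003931) - (-0.0005)(0.01765)]/D = 8.977 V
V_3 = [(0.09145)(0.01765) - (0.8182)(-0.0005)]/D = 5.631 V
V_th = V_1 - V_3 = 8.977 - 5.631 = 3.347 V
Step 2 — R_th: zero the source — replace V1 by a short circuit (node 2 merges into node 0) — and find the resistance seen between A (node 1) and B (node 3).
Reduce the network between node 1 (A) and node 3 (B) by series/parallel combination:
  Rp1 = R1 ‖ R2 (parallel, both between nodes 0 and 1) = 1/(1/11 + 1/24000) = 10.99 Ω
  Rp2 = R3 ‖ R4 (parallel, both between nodes 0 and 3) = 1/(1/510 + 1/680) = 291.4 Ω
  Rs1 = Rp1 + Rp2 (series, joined only at node 0) = 10.99 + 291.4 = 302.4 Ω
  Rp3 = R5 ‖ Rs1 (parallel, both between nodes 1 and 3) = 1/(1/2000 + 1/302.4) = 262.7 Ω
R_th = 262.7 Ω
I_n = V_th/R_th = 3.347/262.7 = 0.01274 A, and R_n = R_th = 262.7 Ω

Final answer: I_n = 0.01274 A, R_n = 262.7 Ω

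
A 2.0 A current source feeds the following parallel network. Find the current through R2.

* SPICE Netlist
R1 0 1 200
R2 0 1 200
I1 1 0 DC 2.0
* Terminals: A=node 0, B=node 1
All resistors sit directly between nodes 0 and 1, so they are in parallel and share one voltage V; the full source current 2 A splits among them.
1/R_par = 1/200 + 1/200 = 0.01 S  =>  R_par = 100 Ω
V = I × R_par = 2 × 100 = 200 V
I_R2 = V/R2 = 200/200 = 1 A

Final answer: 1 A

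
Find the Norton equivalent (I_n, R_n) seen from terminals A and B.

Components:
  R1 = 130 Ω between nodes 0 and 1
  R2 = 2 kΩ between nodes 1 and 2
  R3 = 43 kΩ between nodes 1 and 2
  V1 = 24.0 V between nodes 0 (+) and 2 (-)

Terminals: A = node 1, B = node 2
Find the Thévenin equivalent first; then I_n = V_th/R_th and R_n = R_th.
Step 1 — V_th is the open-circuit voltage V_A - V_B (nothing connected across the terminals).
Nodal analysis, taking node 2 as the 0 V reference.
Source V1 fixes V_0 = 24 V.
KCL at each unknown node (sum of currents leaving = 0; resistances in Ω):
  Node 1: (V_1 - 24)/130 + (V_1 - 0)/2000 + (V_1 - 0)/43000 = 0
Collecting terms: 0.008216 × V_1 = 0.1846  =>  V_1 = 22.47 V
V_th = V_1 - V_2 = 22.47 - 0 = 22.47 V
Step 2 — R_th: zero the source — replace V1 by a short circuit (node 2 merges into node 0) — and find the resistance seen between A (node 1) and B (node 0).
Reduce the network between node 1 (A) and node 0 (B) by series/parallel combination:
  Rp1 = R1 ‖ R2 ‖ R3 (parallel, all between nodes 0 and 1) = 1/(1/130 + 1/2000 + 1/43000) = 121.7 Ω
R_th = 121.7 Ω
I_n = V_th/R_th = 22.47/121.7 = 0.1846 A, and R_n = R_th = 121.7 Ω

Final answer: I_n = 0.1846 A, R_n = 121.7 Ω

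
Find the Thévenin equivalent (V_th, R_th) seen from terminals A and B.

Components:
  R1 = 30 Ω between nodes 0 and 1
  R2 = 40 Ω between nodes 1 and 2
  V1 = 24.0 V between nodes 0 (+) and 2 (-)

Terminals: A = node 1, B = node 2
Step 1 — V_th is the open-circuit voltage V_A - V_B (nothing connected across the terminals).
Nodal analysis, taking node 2 as the 0 V reference.
Source V1 fixes V_0 = 24 V.
KCL at each unknown node (sum of currents leaving = 0; resistances in Ω):
  Node 1: (V_1 - 24)/30 + (V_1 - 0)/40 = 0
Collecting terms: 0.05833 × V_1 = 0.8  =>  V_1 = 13.71 V
V_th = V_1 - V_2 = 13.71 - 0 = 13.71 V
Step 2 — R_th: zero the source — replace V1 by a short circuit (node 2 merges into node 0) — and find the resistance seen between A (node 1) and B (node 0).
Reduce the network between node 1 (A) and node 0 (B) by series/parallel combination:
  Rp1 = R1 ‖ R2 (parallel, both between nodes 0 and 1) = 1/(1/30 + 1/40) = 17.14 Ω
R_th = 17.14 Ω

Final answer: V_th = 13.71 V, R_th = 17.14 Ω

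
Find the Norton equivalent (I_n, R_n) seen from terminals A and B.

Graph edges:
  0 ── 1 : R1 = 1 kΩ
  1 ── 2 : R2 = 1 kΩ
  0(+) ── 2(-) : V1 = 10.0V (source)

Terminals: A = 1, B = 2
Find the Thévenin equivalent first; then I_n = V_th/R_th and R_n = R_th.
Step 1 — V_th is the open-circuit voltage V_A - V_B (nothing connected across the terminals).
Nodal analysis, taking node 2 as the 0 V reference.
Source V1 fixes V_0 = 10 V.
KCL at each unknown node (sum of currents leaving = 0; resistances in Ω):
  Node 1: (V_1 - 10)/1000 + (V_1 - 0)/1000 = 0
Collecting terms: 0.002 × V_1 = 0.01  =>  V_1 = 5 V
V_th = V_1 - V_2 = 5 - 0 = 5 V
Step 2 — R_th: zero the source — replace V1 by a short circuit (node 2 merges into node 0) — and find the resistance seen between A (node 1) and B (node 0).
Reduce the network between node 1 (A) and node 0 (B) by series/parallel combination:
  Rp1 = R1 ‖ R2 (parallel, both between nodes 0 and 1) = 1/(1/1000 + 1/1000) = 500 Ω
R_th = 500 Ω
I_n = V_th/R_th = 5/500 = 0.01 A, and R_n = R_th = 500 Ω

Final answer: I_n = 0.01 A, R_n = 500 Ω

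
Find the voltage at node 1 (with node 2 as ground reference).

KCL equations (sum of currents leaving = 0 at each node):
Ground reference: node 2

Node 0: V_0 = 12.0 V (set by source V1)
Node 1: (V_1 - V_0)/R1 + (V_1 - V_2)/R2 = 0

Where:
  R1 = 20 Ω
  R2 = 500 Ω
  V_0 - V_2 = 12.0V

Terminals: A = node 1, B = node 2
Nodal analysis, taking node 2 as the 0 V reference.
Source V1 fixes V_0 = 12 V.
KCL at each unknown node (sum of currents leaving = 0; resistances in Ω):
  Node 1: (V_1 - 12)/20 + (V_1 - 0)/500 = 0
Collecting terms: 0.052 × V_1 = 0.6  =>  V_1 = 11.54 V
The requested potential is V_1 = 11.54 V.

Final answer: V_1 = 11.54 V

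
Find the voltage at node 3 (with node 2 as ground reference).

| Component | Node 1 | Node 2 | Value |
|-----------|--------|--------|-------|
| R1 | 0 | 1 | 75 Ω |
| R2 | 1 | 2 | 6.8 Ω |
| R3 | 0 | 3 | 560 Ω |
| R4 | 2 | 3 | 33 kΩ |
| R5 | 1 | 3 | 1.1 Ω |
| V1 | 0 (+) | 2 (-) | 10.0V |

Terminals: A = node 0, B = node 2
Nodal analysis, taking node 2 as the 0 V reference.
Source V1 fixes V_0 = 10 V.
KCL at each unknown node (sum of currents leaving = 0; resistances in Ω):
  Node 1: (V_1 - 10)/75 + (V_1 - 0)/6.8 + (V_1 - V_3)/1.1 = 0
  Node 3: (V_3 - 10)/560 + (V_3 - 0)/33000 + (V_3 - V_1)/1.1 = 0
Collecting terms (coefficients in siemens):
  1.069·V_1 - 0.9091·V_3 = 0.1333
  0.9109·V_3 - 0.9091·V_1 = 0.01786
Determinant D = (1.069)(0.9109) - (-0.9091)(-0.9091) = 0.1478
V_1 = [(0.1333)(0.9109) - (-0.9091)(0.01786)]/D = 0.9319 V
V_3 = [(1.069)(0.01786) - (0.1333)(-0.9091)]/D = 0.9496 V
The requested potential is V_3 = 0.9496 V.

Final answer: V_3 = 0.9496 V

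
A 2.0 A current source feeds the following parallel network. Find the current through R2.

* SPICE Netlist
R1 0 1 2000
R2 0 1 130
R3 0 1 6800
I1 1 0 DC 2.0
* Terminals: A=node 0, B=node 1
All resistors sit directly between nodes 0 and 1, so they are in parallel and share one voltage V; the full source current 2 A splits among them.
1/R_par = 1/2000 + 1/130 + 1/6800 = 0.008339 S  =>  R_par = 119.9 Ω
V = I × R_par = 2 × 119.9 = 239.8 V
I_R2 = V/R2 = 239.8/130 = 1.845 A

Final answer: 1.845 A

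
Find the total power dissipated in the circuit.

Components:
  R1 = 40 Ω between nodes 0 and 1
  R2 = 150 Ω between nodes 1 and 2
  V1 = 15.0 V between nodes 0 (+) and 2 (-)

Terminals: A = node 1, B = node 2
Nodal analysis, taking node 2 as the 0 V reference.
Source V1 fixes V_0 = 15 V.
KCL at each unknown node (sum of currents leaving = 0; resistances in Ω):
  Node 1: (V_1 - 15)/40 + (V_1 - 0)/150 = 0
Collecting terms: 0.03167 × V_1 = 0.375  =>  V_1 = 11.84 V
Power in each resistor, P = (ΔV)²/R:
  P_R1 = (15 - 11.84)²/40 = 0.2493 W
  P_R2 = (11.84 - 0)²/150 = 0.9349 W
P_total = P_R1 + P_R2 = 1.184 W

Final answer: 1.184 W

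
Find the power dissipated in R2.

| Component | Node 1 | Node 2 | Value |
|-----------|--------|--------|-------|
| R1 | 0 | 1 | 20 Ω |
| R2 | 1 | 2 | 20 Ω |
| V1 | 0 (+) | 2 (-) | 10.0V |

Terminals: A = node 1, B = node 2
Nodal analysis, taking node 2 as the 0 V reference.
Source V1 fixes V_0 = 10 V.
KCL at each unknown node (sum of currents leaving = 0; resistances in Ω):
  Node 1: (V_1 - 10)/20 + (V_1 - 0)/20 = 0
Collecting terms: 0.1 × V_1 = 0.5  =>  V_1 = 5 V
I_R2 = (V_1 - V_2)/R2 = (5 - 0)/20 = 0.25 A
P_R2 = I_R2² × R2 = (0.25)² × 20 = 1.25 W

Final answer: 1.25 W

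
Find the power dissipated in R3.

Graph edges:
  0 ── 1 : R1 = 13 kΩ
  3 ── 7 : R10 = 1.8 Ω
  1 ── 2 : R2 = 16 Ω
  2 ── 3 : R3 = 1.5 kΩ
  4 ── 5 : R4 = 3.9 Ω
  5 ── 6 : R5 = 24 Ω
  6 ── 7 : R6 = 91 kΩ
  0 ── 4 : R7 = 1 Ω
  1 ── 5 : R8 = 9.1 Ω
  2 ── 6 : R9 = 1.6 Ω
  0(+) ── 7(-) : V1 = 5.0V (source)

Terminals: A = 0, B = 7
Nodal analysis, taking node 7 as the 0 V reference.
Source V1 fixes V_0 = 5 V.
KCL at each unknown node (sum of currents leaving = 0; resistances in Ω):
  Node 1: (V_1 - 5)/13000 + (V_1 - V_2)/16 + (V_1 - V_5)/9.1 = 0
  Node 2: (V_2 - V_1)/16 + (V_2 - V_3)/1500 + (V_2 - V_6)/1.6 = 0
  Node 3: (V_3 - V_2)/1500 + (V_3 - 0)/1.8 = 0
  Node 4: (V_4 - V_5)/3.9 + (V_4 - 5)/1 = 0
  Node 5: (V_5 - V_4)/3.9 + (V_5 - V_6)/24 + (V_5 - V_1)/9.1 = 0
  Node 6: (V_6 - V_5)/24 + (V_6 - 0)/91000 + (V_6 - V_2)/1.6 = 0
Collecting terms (coefficients in siemens):
  0.1725·V_1 - 0.0625·V_2 - 0.1099·V_5 = 0.0003846
  0.6882·V_2 - 0.0625·V_1 - 0.0006667·V_3 - 0.625·V_6 = 0
  0.5562·V_3 - 0.0006667·V_2 = 0
  1.256·V_4 - 0.2564·V_5 = 5
  0.408·V_5 - 0.1099·V_1 - 0.2564·V_4 - 0.04167·V_6 = 0
  0.6667·V_6 - 0.625·V_2 - 0.04167·V_5 = 0
Solving these 6 simultaneous equations (Gaussian elimination) gives:
  V_1 = 4.968 V, V_2 = 4.941 V, V_3 = 0.005922 V, V_4 = 4.997 V
  V_5 = 4.984 V, V_6 = 4.944 V
I_R3 = (V_2 - V_3)/R3 = (4.941 - 0.005922)/1500 = 0.00329 A
P_R3 = I_R3² × R3 = (0.00329)² × 1500 = 0.01624 W

Final answer: 0.01624 W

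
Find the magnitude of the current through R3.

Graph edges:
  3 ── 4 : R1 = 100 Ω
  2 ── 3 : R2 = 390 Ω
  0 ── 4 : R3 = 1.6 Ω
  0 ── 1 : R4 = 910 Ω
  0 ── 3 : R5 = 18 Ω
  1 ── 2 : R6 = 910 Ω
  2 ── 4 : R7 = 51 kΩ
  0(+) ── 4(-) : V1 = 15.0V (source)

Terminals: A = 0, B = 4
Nodal analysis, taking node 4 as the 0 V reference.
Source V1 fixes V_0 = 15 V.
KCL at each unknown node (sum of currents leaving = 0; resistances in Ω):
  Node 1: (V_1 - 15)/910 + (V_1 - V_2)/910 = 0
  Node 2: (V_2 - V_3)/390 + (V_2 - V_1)/910 + (V_2 - 0)/51000 = 0
  Node 3: (V_3 - 0)/100 + (V_3 - V_2)/390 + (V_3 - 15)/18 = 0
Collecting terms (coefficients in siemens):
  0.002198·V_1 - 0.001099·V_2 = 0.01648
  0.003683·V_2 - 0.001099·V_1 - 0.002564·V_3 = 0
  0.06812·V_3 - 0.002564·V_2 = 0.8333
Solving these 3 simultaneous equations (Gaussian elimination) gives:
  V_1 = 14.02 V, V_2 = 13.04 V, V_3 = 12.72 V
I_R3 = (V_0 - V_4)/R3 = (15 - 0)/1.6 = 9.375 A
|I_R3| = 9.375 A

Final answer: |I_R3| = 9.375 A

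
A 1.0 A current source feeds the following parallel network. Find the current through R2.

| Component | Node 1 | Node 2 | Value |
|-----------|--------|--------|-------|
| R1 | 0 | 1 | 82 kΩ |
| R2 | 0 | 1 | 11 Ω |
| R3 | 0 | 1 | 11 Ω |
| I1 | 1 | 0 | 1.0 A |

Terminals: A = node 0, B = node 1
All resistors sit directly between nodes 0 and 1, so they are in parallel and share one voltage V; the full source current 1 A splits among them.
1/R_par = 1/82000 + 1/11 + 1/11 = 0.1818 S  =>  R_par = 5.5 Ω
V = I × R_par = 1 × 5.5 = 5.5 V
I_R2 = V/R2 = 5.5/11 = 0.5 A

Final answer: 0.5 A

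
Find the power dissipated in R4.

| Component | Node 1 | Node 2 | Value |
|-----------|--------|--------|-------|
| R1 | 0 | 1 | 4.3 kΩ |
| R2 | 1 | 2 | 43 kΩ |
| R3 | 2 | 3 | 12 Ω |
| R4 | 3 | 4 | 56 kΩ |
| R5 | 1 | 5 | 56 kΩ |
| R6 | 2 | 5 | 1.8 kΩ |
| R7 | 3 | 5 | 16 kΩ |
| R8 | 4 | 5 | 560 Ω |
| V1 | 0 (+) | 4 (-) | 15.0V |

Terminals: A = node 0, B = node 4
Nodal analysis, taking node 4 as the 0 V reference.
Source V1 fixes V_0 = 15 V.
KCL at each unknown node (sum of currents leaving = 0; resistances in Ω):
  Node 1: (V_1 - 15)/4300 + (V_1 - V_2)/43000 + (V_1 - V_5)/56000 = 0
  Node 2: (V_2 - V_1)/43000 + (V_2 - V_3)/12 + (V_2 - V_5)/1800 = 0
  Node 3: (V_3 - V_2)/12 + (V_3 - 0)/56000 + (V_3 - V_5)/16000 = 0
  Node 5: (V_5 - V_1)/56000 + (V_5 - V_2)/1800 + (V_5 - V_3)/16000 + (V_5 - 0)/560 = 0
Collecting terms (coefficients in siemens):
  0.0002737·V_1 - 0.00002326·V_2 - 0.00001786·V_5 = 0.003488
  0.08391·V_2 - 0.00002326·V_1 - 0.08333·V_3 - 0.0005556·V_5 = 0
  0.08341·V_3 - 0.08333·V_2 - 0.0000625·V_5 = 0
  0.002422·V_5 - 0.00001786·V_1 - 0.0005556·V_2 - 0.0000625·V_3 = 0
Solving these 4 simultaneous equations (Gaussian elimination) gives:
  V_1 = 12.83 V, V_2 = 0.7114 V, V_3 = 0.711 V, V_5 = 0.2761 V
I_R4 = (V_3 - V_4)/R4 = (0.711 - 0)/56000 = 0.0000127 A
P_R4 = I_R4² × R4 = (0.0000127)² × 56000 = 0.000009026 W

Final answer: 9.026e-06 W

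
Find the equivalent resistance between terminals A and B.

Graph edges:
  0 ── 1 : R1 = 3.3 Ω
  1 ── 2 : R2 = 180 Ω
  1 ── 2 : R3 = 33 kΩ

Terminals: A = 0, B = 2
Reduce the network between node 0 (A) and node 2 (B) by series/parallel combination:
  Rp1 = R2 ‖ R3 (parallel, both between nodes 1 and 2) = 1/(1/180 + 1/33000) = 179 Ω
  Rs1 = R1 + Rp1 (series, joined only at node 1) = 3.3 + 179 = 182.3 Ω
R_eq = 182.3 Ω

Final answer: 182.3 Ω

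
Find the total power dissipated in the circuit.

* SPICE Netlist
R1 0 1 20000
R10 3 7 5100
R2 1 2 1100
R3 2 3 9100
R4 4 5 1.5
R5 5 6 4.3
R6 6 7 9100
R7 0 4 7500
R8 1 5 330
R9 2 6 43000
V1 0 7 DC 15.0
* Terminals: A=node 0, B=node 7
Nodal analysis, taking node 7 as the 0 V reference.
Source V1 fixes V_0 = 15 V.
KCL at each unknown node (sum of currents leaving = 0; resistances in Ω):
  Node 1: (V_1 - 15)/20000 + (V_1 - V_2)/1100 + (V_1 - V_5)/330 = 0
  Node 2: (V_2 - V_1)/1100 + (V_2 - V_3)/9100 + (V_2 - V_6)/43000 = 0
  Node 3: (V_3 - V_2)/9100 + (V_3 - 0)/5100 = 0
  Node 4: (V_4 - V_5)/1.5 + (V_4 - 15)/7500 = 0
  Node 5: (V_5 - V_4)/1.5 + (V_5 - V_6)/4.3 + (V_5 - V_1)/330 = 0
  Node 6: (V_6 - V_5)/4.3 + (V_6 - 0)/9100 + (V_6 - V_2)/43000 = 0
Collecting terms (coefficients in siemens):
  0.003989·V_1 - 0.0009091·V_2 - 0.00303·V_5 = 0.00075
  0.001042·V_2 - 0.0009091·V_1 - 0.0001099·V_3 - 0.00002326·V_6 = 0
  0.000306·V_3 - 0.0001099·V_2 = 0
  0.6668·V_4 - 0.6667·V_5 = 0.002
  0.9023·V_5 - 0.00303·V_1 - 0.6667·V_4 - 0.2326·V_6 = 0
  0.2327·V_6 - 0.00002326·V_2 - 0.2326·V_5 = 0
Solving these 6 simultaneous equations (Gaussian elimination) gives:
  V_1 = 7.64 V, V_2 = 7.105 V, V_3 = 2.552 V, V_4 = 7.681 V
  V_5 = 7.68 V, V_6 = 7.676 V
Power in each resistor, P = (ΔV)²/R:
  P_R1 = (15 - 7.64)²/20000 = 0.002708 W
  P_R2 = (7.64 - 7.105)²/1100 = 0.0002609 W
  P_R3 = (7.105 - 2.552)²/9100 = 0.002278 W
  P_R4 = (7.681 - 7.68)²/1.5 = 0.000001428 W
  P_R5 = (7.68 - 7.676)²/4.3 = 0.000003157 W
  P_R6 = (7.676 - 0)²/9100 = 0.006475 W
  P_R7 = (15 - 7.681)²/7500 = 0.007142 W
  P_R8 = (7.64 - 7.68)²/330 = 0.000004677 W
  P_R9 = (7.105 - 7.676)²/43000 = 0.000007592 W
  P_R10 = (2.552 - 0)²/5100 = 0.001277 W
P_total = P_R1 + P_R2 + P_R3 + P_R4 + P_R5 + P_R6 + P_R7 + P_R8 + P_R9 + P_R10 = 0.02016 W

Final answer: 0.02016 W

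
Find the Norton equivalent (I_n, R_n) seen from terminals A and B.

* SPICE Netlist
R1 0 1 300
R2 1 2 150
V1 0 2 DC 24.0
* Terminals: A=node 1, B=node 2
Find the Thévenin equivalent first; then I_n = V_th/R_th and R_n = R_th.
Step 1 — V_th is the open-circuit voltage V_A - V_B (nothing connected across the terminals).
Nodal analysis, taking node 2 as the 0 V reference.
Source V1 fixes V_0 = 24 V.
KCL at each unknown node (sum of currents leaving = 0; resistances in Ω):
  Node 1: (V_1 - 24)/300 + (V_1 - 0)/150 = 0
Collecting terms: 0.01 × V_1 = 0.08  =>  V_1 = 8 V
V_th = V_1 - V_2 = 8 - 0 = 8 V
Step 2 — R_th: zero the source — replace V1 by a short circuit (node 2 merges into node 0) — and find the resistance seen between A (node 1) and B (node 0).
Reduce the network between node 1 (A) and node 0 (B) by series/parallel combination:
  Rp1 = R1 ‖ R2 (parallel, both between nodes 0 and 1) = 1/(1/300 + 1/150) = 100 Ω
R_th = 100 Ω
I_n = V_th/R_th = 8/100 = 0.08 A, and R_n = R_th = 100 Ω

Final answer: I_n = 0.08 A, R_n = 100 Ω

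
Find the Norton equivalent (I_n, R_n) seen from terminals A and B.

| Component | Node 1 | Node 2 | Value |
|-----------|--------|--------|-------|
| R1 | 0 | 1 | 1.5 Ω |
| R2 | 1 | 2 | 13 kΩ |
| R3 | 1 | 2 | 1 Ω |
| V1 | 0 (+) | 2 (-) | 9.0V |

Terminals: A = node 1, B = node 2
Find the Thévenin equivalent first; then I_n = V_th/R_th and R_n = R_th.
Step 1 — V_th is the open-circuit voltage V_A - V_B (nothing connected across the terminals).
Nodal analysis, taking node 2 as the 0 V reference.
Source V1 fixes V_0 = 9 V.
KCL at each unknown node (sum of currents leaving = 0; resistances in Ω):
  Node 1: (V_1 - 9)/1.5 + (V_1 - 0)/13000 + (V_1 - 0)/1 = 0
Collecting terms: 1.667 × V_1 = 6  =>  V_1 = 3.6 V
V_th = V_1 - V_2 = 3.6 - 0 = 3.6 V
Step 2 — R_th: zero the source — replace V1 by a short circuit (node 2 merges into node 0) — and find the resistance seen between A (node 1) and B (node 0).
Reduce the network between node 1 (A) and node 0 (B) by series/parallel combination:
  Rp1 = R1 ‖ R2 ‖ R3 (parallel, all between nodes 0 and 1) = 1/(1/1.5 + 1/13000 + 1/1) = 0.6 Ω
R_th = 0.6 Ω
I_n = V_th/R_th = 3.6/0.6 = 6 A, and R_n = R_th = 0.6 Ω

Final answer: I_n = 6 A, R_n = 0.6 Ω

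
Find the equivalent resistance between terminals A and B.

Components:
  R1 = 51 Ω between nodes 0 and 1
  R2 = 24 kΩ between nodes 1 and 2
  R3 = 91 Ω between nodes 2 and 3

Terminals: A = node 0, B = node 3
Reduce the network between node 0 (A) and node 3 (B) by series/parallel combination:
  Rs1 = R1 + R2 (series, joined only at node 1) = 51 + 24000 = 24050 Ω
  Rs2 = R3 + Rs1 (series, joined only at node 2) = 91 + 24050 = 24140 Ω
R_eq = 24.14 kΩ

Final answer: 24.14 kΩ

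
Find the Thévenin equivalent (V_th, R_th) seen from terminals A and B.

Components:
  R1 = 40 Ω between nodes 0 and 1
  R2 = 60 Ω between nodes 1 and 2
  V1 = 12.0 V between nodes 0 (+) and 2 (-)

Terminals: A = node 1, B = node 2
Step 1 — V_th is the open-circuit voltage V_A - V_B (nothing connected across the terminals).
Nodal analysis, taking node 2 as the 0 V reference.
Source V1 fixes V_0 = 12 V.
KCL at each unknown node (sum of currents leaving = 0; resistances in Ω):
  Node 1: (V_1 - 12)/40 + (V_1 - 0)/60 = 0
Collecting terms: 0.04167 × V_1 = 0.3  =>  V_1 = 7.2 V
V_th = V_1 - V_2 = 7.2 - 0 = 7.2 V
Step 2 — R_th: zero the source — replace V1 by a short circuit (node 2 merges into node 0) — and find the resistance seen between A (node 1) and B (node 0).
Reduce the network between node 1 (A) and node 0 (B) by series/parallel combination:
  Rp1 = R1 ‖ R2 (parallel, both between nodes 0 and 1) = 1/(1/40 + 1/60) = 24 Ω
R_th = 24 Ω

Final answer: V_th = 7.2 V, R_th = 24 Ω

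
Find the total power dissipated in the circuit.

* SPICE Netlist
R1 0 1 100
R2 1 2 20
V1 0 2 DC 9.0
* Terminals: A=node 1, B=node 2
Nodal analysis, taking node 2 as the 0 V reference.
Source V1 fixes V_0 = 9 V.
KCL at each unknown node (sum of currents leaving = 0; resistances in Ω):
  Node 1: (V_1 - 9)/100 + (V_1 - 0)/20 = 0
Collecting terms: 0.06 × V_1 = 0.09  =>  V_1 = 1.5 V
Power in each resistor, P = (ΔV)²/R:
  P_R1 = (9 - 1.5)²/100 = 0.5625 W
  P_R2 = (1.5 - 0)²/20 = 0.1125 W
P_total = P_R1 + P_R2 = 0.675 W

Final answer: 0.675 W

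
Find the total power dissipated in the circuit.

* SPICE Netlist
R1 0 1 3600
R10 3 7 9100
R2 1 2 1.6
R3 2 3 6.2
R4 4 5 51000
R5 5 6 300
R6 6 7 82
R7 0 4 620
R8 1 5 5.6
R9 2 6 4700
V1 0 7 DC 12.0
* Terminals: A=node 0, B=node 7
Nodal analysis, taking node 7 as the 0 V reference.
Source V1 fixes V_0 = 12 V.
KCL at each unknown node (sum of currents leaving = 0; resistances in Ω):
  Node 1: (V_1 - 12)/3600 + (V_1 - V_2)/1.6 + (V_1 - V_5)/5.6 = 0
  Node 2: (V_2 - V_1)/1.6 + (V_2 - V_3)/6.2 + (V_2 - V_6)/4700 = 0
  Node 3: (V_3 - V_2)/6.2 + (V_3 - 0)/9100 = 0
  Node 4: (V_4 - V_5)/51000 + (V_4 - 12)/620 = 0
  Node 5: (V_5 - V_4)/51000 + (V_5 - V_6)/300 + (V_5 - V_1)/5.6 = 0
  Node 6: (V_6 - V_5)/300 + (V_6 - 0)/82 + (V_6 - V_2)/4700 = 0
Collecting terms (coefficients in siemens):
  0.8038·V_1 - 0.625·V_2 - 0.1786·V_5 = 0.003333
  0.7865·V_2 - 0.625·V_1 - 0.1613·V_3 - 0.0002128·V_6 = 0
  0.1614·V_3 - 0.1613·V_2 = 0
  0.001633·V_4 - 0.00001961·V_5 = 0.01935
  0.1819·V_5 - 0.1786·V_1 - 0.00001961·V_4 - 0.003333·V_6 = 0
  0.01574·V_6 - 0.0002128·V_2 - 0.003333·V_5 = 0
Solving these 6 simultaneous equations (Gaussian elimination) gives:
  V_1 = 1.143 V, V_2 = 1.143 V, V_3 = 1.142 V, V_4 = 11.87 V
  V_5 = 1.128 V, V_6 = 0.2543 V
Power in each resistor, P = (ΔV)²/R:
  P_R1 = (12 - 1.143)²/3600 = 0.03274 W
  P_R2 = (1.143 - 1.143)²/1.6 = 0.0000001582 W
  P_R3 = (1.143 - 1.142)²/6.2 = 0.0000000976 W
  P_R4 = (11.87 - 1.128)²/51000 = 0.002262 W
  P_R5 = (1.128 - 0.2543)²/300 = 0.002544 W
  P_R6 = (0.2543 - 0)²/82 = 0.0007885 W
  P_R7 = (12 - 11.87)²/620 = 0.0000275 W
  P_R8 = (1.143 - 1.128)²/5.6 = 0.00004087 W
  P_R9 = (1.143 - 0.2543)²/4700 = 0.0001679 W
  P_R10 = (1.142 - 0)²/9100 = 0.0001432 W
P_total = P_R1 + P_R2 + P_R3 + P_R4 + P_R5 + P_R6 + P_R7 + P_R8 + P_R9 + P_R10 = 0.03872 W

Final answer: 0.03872 W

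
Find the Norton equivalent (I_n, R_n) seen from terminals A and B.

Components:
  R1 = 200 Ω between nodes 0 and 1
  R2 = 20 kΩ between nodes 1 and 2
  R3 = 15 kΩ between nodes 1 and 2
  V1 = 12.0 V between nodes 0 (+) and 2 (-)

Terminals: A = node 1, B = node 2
Find the Thévenin equivalent first; then I_n = V_th/R_th and R_n = R_th.
Step 1 — V_th is the open-circuit voltage V_A - V_B (nothing connected across the terminals).
Nodal analysis, taking node 2 as the 0 V reference.
Source V1 fixes V_0 = 12 V.
KCL at each unknown node (sum of currents leaving = 0; resistances in Ω):
  Node 1: (V_1 - 12)/200 + (V_1 - 0)/20000 + (V_1 - 0)/15000 = 0
Collecting terms: 0.005117 × V_1 = 0.06  =>  V_1 = 11.73 V
V_th = V_1 - V_2 = 11.73 - 0 = 11.73 V
Step 2 — R_th: zero the source — replace V1 by a short circuit (node 2 merges into node 0) — and find the resistance seen between A (node 1) and B (node 0).
Reduce the network between node 1 (A) and node 0 (B) by series/parallel combination:
  Rp1 = R1 ‖ R2 ‖ R3 (parallel, all between nodes 0 and 1) = 1/(1/200 + 1/20000 + 1/15000) = 195.4 Ω
R_th = 195.4 Ω
I_n = V_th/R_th = 11.73/195.4 = 0.06 A, and R_n = R_th = 195.4 Ω

Final answer: I_n = 0.06 A, R_n = 195.4 Ω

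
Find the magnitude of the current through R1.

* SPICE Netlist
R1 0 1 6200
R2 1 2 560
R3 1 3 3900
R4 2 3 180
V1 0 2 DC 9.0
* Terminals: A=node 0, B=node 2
Nodal analysis, taking node 2 as the 0 V reference.
Source V1 fixes V_0 = 9 V.
KCL at each unknown node (sum of currents leaving = 0; resistances in Ω):
  Node 1: (V_1 - 9)/6200 + (V_1 - 0)/560 + (V_1 - V_3)/3900 = 0
  Node 3: (V_3 - V_1)/3900 + (V_3 - 0)/180 = 0
Collecting terms (coefficients in siemens):
  0.002203·V_1 - 0.0002564·V_3 = 0.001452
  0.005812·V_3 - 0.0002564·V_1 = 0
Determinant D = (0.002203)(0.005812) - (-0.0002564)(-0.0002564) = 0.00001274
V_1 = [(0.001452)(0.005812) - (-0.0002564)(0)]/D = 0.6622 V
V_3 = [(0.002203)(0) - (0.001452)(-0.0002564)]/D = 0.02921 V
I_R1 = (V_0 - V_1)/R1 = (9 - 0.6622)/6200 = 0.001345 A
|I_R1| = 0.001345 A

Final answer: |I_R1| = 0.001345 A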